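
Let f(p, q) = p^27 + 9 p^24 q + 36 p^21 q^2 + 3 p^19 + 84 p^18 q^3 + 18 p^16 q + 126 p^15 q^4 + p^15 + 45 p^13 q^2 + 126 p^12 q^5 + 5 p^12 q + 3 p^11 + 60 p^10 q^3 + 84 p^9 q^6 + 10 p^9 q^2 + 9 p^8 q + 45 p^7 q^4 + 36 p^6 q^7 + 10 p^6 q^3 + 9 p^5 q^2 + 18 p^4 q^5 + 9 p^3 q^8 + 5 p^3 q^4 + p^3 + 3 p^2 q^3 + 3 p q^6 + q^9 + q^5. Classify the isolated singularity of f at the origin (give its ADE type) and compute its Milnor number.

The Hessian of f at 0 is [[0, 0], [0, 0]] with rank 0, so corank 2. A Groebner basis of the Jacobian ideal J(f) in C{p,q} is {p^2/2 + p*q^3, q^4, p^3, p^2*q}; counting standard monomials gives mu = 8. Corank 2; j^3 = p^3 is a perfect cube, so E-series; the 5-jet and mu = 8 give E_8.

Type E8, Milnor number mu = 8.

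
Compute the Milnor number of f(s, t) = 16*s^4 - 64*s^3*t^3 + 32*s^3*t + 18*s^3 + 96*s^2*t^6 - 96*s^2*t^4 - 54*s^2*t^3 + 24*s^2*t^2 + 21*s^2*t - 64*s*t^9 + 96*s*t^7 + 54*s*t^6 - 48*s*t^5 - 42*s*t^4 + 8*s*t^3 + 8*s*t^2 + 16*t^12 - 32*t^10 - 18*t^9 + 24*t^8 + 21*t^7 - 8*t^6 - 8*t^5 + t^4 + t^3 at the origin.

5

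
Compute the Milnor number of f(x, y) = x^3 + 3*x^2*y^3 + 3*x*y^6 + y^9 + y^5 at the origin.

8

The Hessian of f at 0 has rank 0. Corank 2; j^3 = x^3 is a perfect cube, so E-series; the 5-jet and mu = 8 give E_8.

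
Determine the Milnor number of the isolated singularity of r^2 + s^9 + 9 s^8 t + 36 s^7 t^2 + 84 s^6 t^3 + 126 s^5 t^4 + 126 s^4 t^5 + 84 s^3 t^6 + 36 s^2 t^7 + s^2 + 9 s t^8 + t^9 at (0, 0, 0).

8

The Hessian of f at 0 has rank 2. Corank 1: A-series; mu = 8 gives A_8.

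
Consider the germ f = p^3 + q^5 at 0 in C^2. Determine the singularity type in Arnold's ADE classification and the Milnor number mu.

The Hessian of f at 0 has rank 0. Corank 2; j^3 = p^3 is a perfect cube, so E-series; the 5-jet and mu = 8 give E_8.

Type E_8, Milnor number mu = 8.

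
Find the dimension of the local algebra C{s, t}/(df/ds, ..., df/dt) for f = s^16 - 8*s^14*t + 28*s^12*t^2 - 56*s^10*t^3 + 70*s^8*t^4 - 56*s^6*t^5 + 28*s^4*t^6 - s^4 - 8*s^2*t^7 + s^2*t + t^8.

9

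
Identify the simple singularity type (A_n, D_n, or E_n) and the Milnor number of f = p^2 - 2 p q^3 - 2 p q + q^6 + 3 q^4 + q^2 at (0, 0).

Type A_3, Milnor number mu = 3.

The Hessian of f at 0 has rank 1. Corank 1: A-series; mu = 3 gives A_3.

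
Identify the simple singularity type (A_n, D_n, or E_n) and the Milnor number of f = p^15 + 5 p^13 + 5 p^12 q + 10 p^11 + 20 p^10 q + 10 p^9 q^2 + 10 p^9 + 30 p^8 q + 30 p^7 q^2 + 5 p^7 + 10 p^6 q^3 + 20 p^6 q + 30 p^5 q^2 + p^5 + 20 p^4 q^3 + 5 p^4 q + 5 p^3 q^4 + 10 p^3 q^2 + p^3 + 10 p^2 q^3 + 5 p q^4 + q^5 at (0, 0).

Type E8, Milnor number mu = 8.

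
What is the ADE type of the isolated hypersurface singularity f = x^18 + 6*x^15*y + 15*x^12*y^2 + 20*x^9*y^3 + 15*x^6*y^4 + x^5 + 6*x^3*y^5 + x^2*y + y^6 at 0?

The Hessian of f at 0 has rank 0. Corank 2; j^3 = x^2*y has shape L^2 M (L != M), so D-series; mu = 7 gives D_7.

D7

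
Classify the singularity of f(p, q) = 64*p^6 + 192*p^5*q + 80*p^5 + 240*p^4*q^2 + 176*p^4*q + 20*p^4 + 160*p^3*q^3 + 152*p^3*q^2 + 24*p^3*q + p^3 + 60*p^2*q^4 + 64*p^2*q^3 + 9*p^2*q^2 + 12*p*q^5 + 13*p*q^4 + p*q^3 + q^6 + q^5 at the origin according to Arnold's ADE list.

The Hessian of f at 0 has rank 0. Corank 2; j^3 = p^3 is a perfect cube, so E-series; the 4-jet and mu = 7 give E_7.

E7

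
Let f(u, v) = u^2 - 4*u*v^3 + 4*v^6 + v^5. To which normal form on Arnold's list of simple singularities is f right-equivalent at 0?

A_{4}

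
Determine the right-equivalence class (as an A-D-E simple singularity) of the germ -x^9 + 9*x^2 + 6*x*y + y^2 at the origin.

The Hessian of f at 0 is [[18, 6], [6, 2]] with rank 1, so corank 1. A Groebner basis of the Jacobian ideal J(f) in C{x,y} is {y^8, x + y/3}; counting standard monomials gives mu = 8. Corank 1: A-series; mu = 8 gives A_8.

A8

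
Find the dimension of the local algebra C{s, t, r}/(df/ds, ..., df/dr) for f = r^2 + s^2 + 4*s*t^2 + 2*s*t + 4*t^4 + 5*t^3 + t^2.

The Hessian of f at 0 has rank 2. Corank 1: A-series; mu = 2 gives A_2.

2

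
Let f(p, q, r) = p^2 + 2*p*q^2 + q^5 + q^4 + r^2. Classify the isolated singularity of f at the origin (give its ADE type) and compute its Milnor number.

The Hessian of f at 0 is [[2, 0, 0], [0, 0, 0], [0, 0, 2]] with rank 2, so corank 1. A Groebner basis of the Jacobian ideal J(f) in C{p,q,r} is {p^2, p + q^2, r}; counting standard monomials gives mu = 4. Corank 1: A-series; mu = 4 gives A_4.

Type A_{4}, Milnor number mu = 4.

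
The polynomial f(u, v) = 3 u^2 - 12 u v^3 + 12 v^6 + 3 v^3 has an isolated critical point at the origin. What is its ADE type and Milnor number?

Type A2, Milnor number mu = 2.

The Hessian of f at 0 is [[6, 0], [0, 0]] with rank 1, so corank 1. A Groebner basis of the Jacobian ideal J(f) in C{u,v} is {v^2, u}; counting standard monomials gives mu = 2. Corank 1: A-series; mu = 2 gives A_2.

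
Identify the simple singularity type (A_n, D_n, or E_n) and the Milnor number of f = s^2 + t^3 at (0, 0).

The Hessian of f at 0 has rank 1. Corank 1: A-series; mu = 2 gives A_2.

Type A_2, Milnor number mu = 2.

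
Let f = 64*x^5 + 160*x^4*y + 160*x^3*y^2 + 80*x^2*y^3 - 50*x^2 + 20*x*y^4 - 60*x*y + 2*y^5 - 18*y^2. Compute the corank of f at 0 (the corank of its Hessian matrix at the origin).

1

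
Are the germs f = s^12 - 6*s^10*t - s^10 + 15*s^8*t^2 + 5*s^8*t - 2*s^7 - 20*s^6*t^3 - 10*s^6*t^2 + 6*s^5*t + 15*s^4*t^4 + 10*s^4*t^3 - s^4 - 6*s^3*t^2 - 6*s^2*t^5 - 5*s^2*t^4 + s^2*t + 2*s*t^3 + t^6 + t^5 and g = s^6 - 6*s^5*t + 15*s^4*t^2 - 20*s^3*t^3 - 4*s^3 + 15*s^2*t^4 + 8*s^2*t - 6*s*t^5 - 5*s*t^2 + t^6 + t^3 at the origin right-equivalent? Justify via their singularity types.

The Hessian of f at 0 has rank 0. Corank 2; j^3 = s^2*t has shape L^2 M (L != M), so D-series; mu = 7 gives D_7. The Hessian of g at 0 has rank 0. Corank 2; j^3 = -(s - t)*(2*s - t)^2 has shape L^2 M (L != M), so D-series; mu = 7 gives D_7. Both have type D_7, hence right-equivalent.

Yes.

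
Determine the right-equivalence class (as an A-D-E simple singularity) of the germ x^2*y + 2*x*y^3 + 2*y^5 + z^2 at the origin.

D6

The Hessian of f at 0 has rank 1. Corank 2; j^3 = x^2*y has shape L^2 M (L != M), so D-series; mu = 6 gives D_6.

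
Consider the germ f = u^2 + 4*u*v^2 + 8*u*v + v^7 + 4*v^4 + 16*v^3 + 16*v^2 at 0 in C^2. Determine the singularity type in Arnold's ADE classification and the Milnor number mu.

Type A_6, Milnor number mu = 6.

The Hessian of f at 0 has rank 1. Corank 1: A-series; mu = 6 gives A_6.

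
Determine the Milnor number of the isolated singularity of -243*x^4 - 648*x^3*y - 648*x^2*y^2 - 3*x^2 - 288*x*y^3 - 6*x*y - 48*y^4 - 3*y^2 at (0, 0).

3

The Hessian of f at 0 has rank 1. Corank 1: A-series; mu = 3 gives A_3.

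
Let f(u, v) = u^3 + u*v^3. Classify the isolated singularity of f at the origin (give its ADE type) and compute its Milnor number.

The Hessian of f at 0 is [[0, 0], [0, 0]] with rank 0, so corank 2. A Groebner basis of the Jacobian ideal J(f) in C{u,v} is {u^3, u*v^2, 3*u^2 + v^3}; counting standard monomials gives mu = 7. Corank 2; j^3 = u^3 is a perfect cube, so E-series; the 4-jet and mu = 7 give E_7.

Type E_{7}, Milnor number mu = 7.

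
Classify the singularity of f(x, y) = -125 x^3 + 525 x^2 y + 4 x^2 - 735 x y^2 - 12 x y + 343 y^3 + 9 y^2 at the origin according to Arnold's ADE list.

The Hessian of f at 0 has rank 1. Corank 1: A-series; mu = 2 gives A_2.

A_2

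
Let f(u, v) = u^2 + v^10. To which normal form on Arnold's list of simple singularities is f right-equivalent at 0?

A9

The Hessian of f at 0 has rank 1. Corank 1: A-series; mu = 9 gives A_9.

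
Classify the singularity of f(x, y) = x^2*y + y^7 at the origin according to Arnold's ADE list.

D_8

The Hessian of f at 0 is [[0, 0], [0, 0]] with rank 0, so corank 2. A Groebner basis of the Jacobian ideal J(f) in C{x,y} is {x^2/7 + y^6, x^3, x*y}; counting standard monomials gives mu = 8. Corank 2; j^3 = x^2*y has shape L^2 M (L != M), so D-series; mu = 8 gives D_8.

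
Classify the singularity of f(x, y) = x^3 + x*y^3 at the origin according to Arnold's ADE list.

The Hessian of f at 0 is [[0, 0], [0, 0]] with rank 0, so corank 2. A Groebner basis of the Jacobian ideal J(f) in C{x,y} is {x^3, x*y^2, 3*x^2 + y^3}; counting standard monomials gives mu = 7. Corank 2; j^3 = x^3 is a perfect cube, so E-series; the 4-jet and mu = 7 give E_7.

E7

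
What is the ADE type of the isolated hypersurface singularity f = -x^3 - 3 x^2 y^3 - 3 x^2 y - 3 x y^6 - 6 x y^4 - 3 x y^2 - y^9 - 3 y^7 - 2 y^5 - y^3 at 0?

E_{8}

The Hessian of f at 0 is [[0, 0], [0, 0]] with rank 0, so corank 2. A Groebner basis of the Jacobian ideal J(f) in C{x,y} is {x^2/2 + x*y^3 + x*y + y^2/2, y^4, x^3 - 3*x*y^2 - 2*y^3, x^2*y + 2*x*y^2 + y^3}; counting standard monomials gives mu = 8. Corank 2; j^3 = -(x + y)^3 is a perfect cube, so E-series; the 5-jet and mu = 8 give E_8.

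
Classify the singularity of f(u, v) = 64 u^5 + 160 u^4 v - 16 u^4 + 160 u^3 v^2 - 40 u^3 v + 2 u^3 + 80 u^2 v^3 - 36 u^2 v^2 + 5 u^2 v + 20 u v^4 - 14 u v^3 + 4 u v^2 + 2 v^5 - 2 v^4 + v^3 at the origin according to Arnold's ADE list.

D6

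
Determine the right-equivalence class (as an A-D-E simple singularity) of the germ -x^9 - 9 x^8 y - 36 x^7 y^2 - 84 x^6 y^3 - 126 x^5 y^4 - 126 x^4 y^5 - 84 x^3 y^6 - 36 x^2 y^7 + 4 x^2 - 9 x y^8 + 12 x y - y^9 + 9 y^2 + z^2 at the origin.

The Hessian of f at 0 has rank 2. Corank 1: A-series; mu = 8 gives A_8.

A_{8}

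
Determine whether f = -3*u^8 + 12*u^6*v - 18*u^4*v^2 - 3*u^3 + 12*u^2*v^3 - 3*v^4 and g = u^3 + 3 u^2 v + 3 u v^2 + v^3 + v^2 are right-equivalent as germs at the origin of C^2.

No.

The Hessian of f at 0 has rank 0. Corank 2; j^3 = -3*u^3 is a perfect cube, so E-series; the 4-jet and mu = 6 give E_6. The Hessian of g at 0 has rank 1. Corank 1: A-series; mu = 2 gives A_2. f is E_6 but g is A_2, hence not right-equivalent.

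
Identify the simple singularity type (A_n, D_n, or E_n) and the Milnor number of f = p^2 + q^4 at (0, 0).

The Hessian of f at 0 is [[2, 0], [0, 0]] with rank 1, so corank 1. A Groebner basis of the Jacobian ideal J(f) in C{p,q} is {q^3, p}; counting standard monomials gives mu = 3. Corank 1: A-series; mu = 3 gives A_3.

Type A_{3}, Milnor number mu = 3.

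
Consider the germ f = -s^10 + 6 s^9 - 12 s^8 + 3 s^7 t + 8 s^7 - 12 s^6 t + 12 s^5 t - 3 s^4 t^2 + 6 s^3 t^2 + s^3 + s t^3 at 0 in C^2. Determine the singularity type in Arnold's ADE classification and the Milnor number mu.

The Hessian of f at 0 has rank 0. Corank 2; j^3 = s^3 is a perfect cube, so E-series; the 4-jet and mu = 7 give E_7.

Type E7, Milnor number mu = 7.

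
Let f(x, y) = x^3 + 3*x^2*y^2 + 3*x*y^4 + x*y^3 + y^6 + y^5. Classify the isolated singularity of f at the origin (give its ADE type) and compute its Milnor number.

The Hessian of f at 0 has rank 0. Corank 2; j^3 = x^3 is a perfect cube, so E-series; the 4-jet and mu = 7 give E_7.

Type E7, Milnor number mu = 7.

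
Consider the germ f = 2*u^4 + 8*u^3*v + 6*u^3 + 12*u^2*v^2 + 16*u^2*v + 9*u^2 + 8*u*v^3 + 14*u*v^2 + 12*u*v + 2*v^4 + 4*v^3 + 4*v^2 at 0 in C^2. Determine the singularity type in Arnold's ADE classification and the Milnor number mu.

The Hessian of f at 0 is [[18, 12], [12, 8]] with rank 1, so corank 1. A Groebner basis of the Jacobian ideal J(f) in C{u,v} is {u^2 + 12*u + 8*v, u*v - 18*u - 12*v, 27*u + v^2 + 18*v}; counting standard monomials gives mu = 3. Corank 1: A-series; mu = 3 gives A_3.

Type A3, Milnor number mu = 3.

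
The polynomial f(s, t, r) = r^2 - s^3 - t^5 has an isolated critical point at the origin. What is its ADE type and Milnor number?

The Hessian of f at 0 is [[0, 0, 0], [0, 0, 0], [0, 0, 2]] with rank 1, so corank 2. A Groebner basis of the Jacobian ideal J(f) in C{s,t,r} is {t^4, s^2, r}; counting standard monomials gives mu = 8. Corank 2; j^3 = -s^3 is a perfect cube, so E-series; the 5-jet and mu = 8 give E_8.

Type E8, Milnor number mu = 8.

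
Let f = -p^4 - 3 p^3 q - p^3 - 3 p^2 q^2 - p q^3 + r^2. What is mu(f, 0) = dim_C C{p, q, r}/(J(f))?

7

The Hessian of f at 0 has rank 1. Corank 2; j^3 = -p^3 is a perfect cube, so E-series; the 4-jet and mu = 7 give E_7.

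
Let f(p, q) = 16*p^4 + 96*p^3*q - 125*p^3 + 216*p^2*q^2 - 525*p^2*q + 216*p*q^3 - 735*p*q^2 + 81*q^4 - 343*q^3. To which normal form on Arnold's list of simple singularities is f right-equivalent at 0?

The Hessian of f at 0 has rank 0. Corank 2; j^3 = -(5*p + 7*q)^3 is a perfect cube, so E-series; the 4-jet and mu = 6 give E_6.

E_{6}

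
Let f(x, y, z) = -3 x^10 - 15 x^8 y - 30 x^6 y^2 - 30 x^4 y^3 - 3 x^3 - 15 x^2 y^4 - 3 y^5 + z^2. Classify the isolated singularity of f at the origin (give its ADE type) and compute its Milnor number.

The Hessian of f at 0 has rank 1. Corank 2; j^3 = -3*x^3 is a perfect cube, so E-series; the 5-jet and mu = 8 give E_8.

Type E_8, Milnor number mu = 8.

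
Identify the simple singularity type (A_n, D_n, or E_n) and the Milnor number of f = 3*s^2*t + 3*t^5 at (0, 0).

Type D_6, Milnor number mu = 6.

The Hessian of f at 0 is [[0, 0], [0, 0]] with rank 0, so corank 2. A Groebner basis of the Jacobian ideal J(f) in C{s,t} is {s^2/5 + t^4, s^3, s*t}; counting standard monomials gives mu = 6. Corank 2; j^3 = 3*s^2*t has shape L^2 M (L != M), so D-series; mu = 6 gives D_6.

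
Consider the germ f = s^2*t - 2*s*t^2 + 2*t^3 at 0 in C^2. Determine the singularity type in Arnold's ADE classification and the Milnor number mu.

The Hessian of f at 0 has rank 0. Corank 2; j^3 = t*(s^2 - 2*s*t + 2*t^2) splits into three distinct lines over C (the quadratic factor has nonzero discriminant), so D_4.

Type D_{4}, Milnor number mu = 4.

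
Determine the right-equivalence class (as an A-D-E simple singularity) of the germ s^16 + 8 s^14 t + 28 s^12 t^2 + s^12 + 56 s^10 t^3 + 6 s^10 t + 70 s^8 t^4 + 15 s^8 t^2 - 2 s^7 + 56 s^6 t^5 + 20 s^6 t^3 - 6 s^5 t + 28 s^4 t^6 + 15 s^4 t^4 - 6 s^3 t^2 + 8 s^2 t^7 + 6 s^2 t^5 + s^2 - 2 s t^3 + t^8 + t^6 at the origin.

A_7

The Hessian of f at 0 is [[2, 0], [0, 0]] with rank 1, so corank 1. A Groebner basis of the Jacobian ideal J(f) in C{s,t} is {s^3, s^2*t, -s + t^3}; counting standard monomials gives mu = 7. Corank 1: A-series; mu = 7 gives A_7.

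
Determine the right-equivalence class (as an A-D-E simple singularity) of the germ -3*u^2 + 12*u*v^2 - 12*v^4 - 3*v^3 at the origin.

A_2

The Hessian of f at 0 is [[-6, 0], [0, 0]] with rank 1, so corank 1. A Groebner basis of the Jacobian ideal J(f) in C{u,v} is {v^2, u}; counting standard monomials gives mu = 2. Corank 1: A-series; mu = 2 gives A_2.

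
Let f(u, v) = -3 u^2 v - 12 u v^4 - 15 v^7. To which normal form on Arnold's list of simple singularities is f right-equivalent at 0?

D8

The Hessian of f at 0 has rank 0. Corank 2; j^3 = -3*u^2*v has shape L^2 M (L != M), so D-series; mu = 8 gives D_8.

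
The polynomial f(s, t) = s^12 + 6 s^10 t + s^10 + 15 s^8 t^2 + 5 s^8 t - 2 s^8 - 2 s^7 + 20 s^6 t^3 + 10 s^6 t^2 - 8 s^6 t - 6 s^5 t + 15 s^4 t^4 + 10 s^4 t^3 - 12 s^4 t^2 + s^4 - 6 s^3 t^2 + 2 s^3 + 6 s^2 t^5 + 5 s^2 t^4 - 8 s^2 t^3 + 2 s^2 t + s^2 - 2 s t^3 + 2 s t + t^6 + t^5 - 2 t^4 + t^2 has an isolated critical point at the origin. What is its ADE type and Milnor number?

Type A_4, Milnor number mu = 4.

The Hessian of f at 0 has rank 1. Corank 1: A-series; mu = 4 gives A_4.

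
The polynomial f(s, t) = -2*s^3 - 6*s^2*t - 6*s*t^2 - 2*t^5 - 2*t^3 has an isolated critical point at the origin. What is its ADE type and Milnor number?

Type E8, Milnor number mu = 8.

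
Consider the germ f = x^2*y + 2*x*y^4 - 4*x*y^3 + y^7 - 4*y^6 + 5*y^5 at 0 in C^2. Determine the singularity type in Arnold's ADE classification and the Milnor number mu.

The Hessian of f at 0 has rank 0. Corank 2; j^3 = x^2*y has shape L^2 M (L != M), so D-series; mu = 6 gives D_6.

Type D_6, Milnor number mu = 6.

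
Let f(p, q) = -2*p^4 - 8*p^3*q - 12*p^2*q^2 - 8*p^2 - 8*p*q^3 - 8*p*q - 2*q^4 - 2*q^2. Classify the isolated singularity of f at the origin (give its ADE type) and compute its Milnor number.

Type A3, Milnor number mu = 3.

The Hessian of f at 0 has rank 1. Corank 1: A-series; mu = 3 gives A_3.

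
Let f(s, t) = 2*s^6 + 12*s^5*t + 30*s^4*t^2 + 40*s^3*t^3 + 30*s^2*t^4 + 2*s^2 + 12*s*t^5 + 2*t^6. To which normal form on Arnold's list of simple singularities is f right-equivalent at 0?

The Hessian of f at 0 is [[4, 0], [0, 0]] with rank 1, so corank 1. A Groebner basis of the Jacobian ideal J(f) in C{s,t} is {t^5, s}; counting standard monomials gives mu = 5. Corank 1: A-series; mu = 5 gives A_5.

A_{5}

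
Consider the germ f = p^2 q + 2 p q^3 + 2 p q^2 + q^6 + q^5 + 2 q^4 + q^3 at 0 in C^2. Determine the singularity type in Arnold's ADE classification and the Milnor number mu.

Type D7, Milnor number mu = 7.

The Hessian of f at 0 is [[0, 0], [0, 0]] with rank 0, so corank 2. A Groebner basis of the Jacobian ideal J(f) in C{p,q} is {p^3 - p^2/2 - 7*p*q^2/2 + 3*p*q/2 + 2*q^2, p^2*q + p^2/6 + 13*p*q^2/6 - 5*p*q/6 - q^2, p*q + q^3 + q^2}; counting standard monomials gives mu = 7. Corank 2; j^3 = q*(p + q)^2 has shape L^2 M (L != M), so D-series; mu = 7 gives D_7.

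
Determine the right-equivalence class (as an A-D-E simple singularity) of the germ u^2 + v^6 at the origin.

A5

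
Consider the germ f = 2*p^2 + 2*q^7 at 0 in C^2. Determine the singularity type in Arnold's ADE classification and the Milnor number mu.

The Hessian of f at 0 has rank 1. Corank 1: A-series; mu = 6 gives A_6.

Type A_6, Milnor number mu = 6.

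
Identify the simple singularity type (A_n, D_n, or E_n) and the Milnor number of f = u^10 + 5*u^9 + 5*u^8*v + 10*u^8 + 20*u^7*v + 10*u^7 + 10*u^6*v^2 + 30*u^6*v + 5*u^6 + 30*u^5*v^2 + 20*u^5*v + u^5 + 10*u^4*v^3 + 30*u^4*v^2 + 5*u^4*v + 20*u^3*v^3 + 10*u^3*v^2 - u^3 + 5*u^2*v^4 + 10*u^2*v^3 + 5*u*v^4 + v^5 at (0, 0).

Type E8, Milnor number mu = 8.

The Hessian of f at 0 has rank 0. Corank 2; j^3 = -u^3 is a perfect cube, so E-series; the 5-jet and mu = 8 give E_8.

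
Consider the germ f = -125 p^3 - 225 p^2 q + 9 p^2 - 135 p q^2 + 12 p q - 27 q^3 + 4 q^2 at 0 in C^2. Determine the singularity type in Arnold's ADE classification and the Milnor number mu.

The Hessian of f at 0 has rank 1. Corank 1: A-series; mu = 2 gives A_2.

Type A_{2}, Milnor number mu = 2.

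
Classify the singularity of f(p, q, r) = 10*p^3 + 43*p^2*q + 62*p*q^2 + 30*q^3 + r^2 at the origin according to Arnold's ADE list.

D4

The Hessian of f at 0 is [[0, 0, 0], [0, 0, 0], [0, 0, 2]] with rank 1, so corank 2. A Groebner basis of the Jacobian ideal J(f) in C{p,q,r} is {q^3, p^2 - 26*q^2/11, p*q + 17*q^2/11, r}; counting standard monomials gives mu = 4. Corank 2; j^3 = (2*p + 3*q)*(5*p^2 + 14*p*q + 10*q^2) splits into three distinct lines over C (the quadratic factor has nonzero discriminant), so D_4.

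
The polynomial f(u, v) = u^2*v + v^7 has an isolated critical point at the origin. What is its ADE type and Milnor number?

Type D_8, Milnor number mu = 8.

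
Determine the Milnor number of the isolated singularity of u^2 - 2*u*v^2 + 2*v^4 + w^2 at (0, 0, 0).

3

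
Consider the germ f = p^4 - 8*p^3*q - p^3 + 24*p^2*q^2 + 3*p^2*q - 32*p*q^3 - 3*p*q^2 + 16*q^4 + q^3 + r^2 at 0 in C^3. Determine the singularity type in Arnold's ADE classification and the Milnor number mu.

Type E6, Milnor number mu = 6.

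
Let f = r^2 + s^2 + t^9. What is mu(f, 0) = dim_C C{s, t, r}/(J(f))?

8

The Hessian of f at 0 is [[2, 0, 0], [0, 0, 0], [0, 0, 2]] with rank 2, so corank 1. A Groebner basis of the Jacobian ideal J(f) in C{s,t,r} is {t^8, s, r}; counting standard monomials gives mu = 8. Corank 1: A-series; mu = 8 gives A_8.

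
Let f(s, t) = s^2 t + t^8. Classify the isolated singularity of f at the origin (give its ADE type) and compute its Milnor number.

Type D_{9}, Milnor number mu = 9.

The Hessian of f at 0 is [[0, 0], [0, 0]] with rank 0, so corank 2. A Groebner basis of the Jacobian ideal J(f) in C{s,t} is {s^2/8 + t^7, s^3, s*t}; counting standard monomials gives mu = 9. Corank 2; j^3 = s^2*t has shape L^2 M (L != M), so D-series; mu = 9 gives D_9.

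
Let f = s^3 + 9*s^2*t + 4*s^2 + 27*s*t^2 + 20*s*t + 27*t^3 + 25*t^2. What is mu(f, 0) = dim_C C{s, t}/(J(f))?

2

The Hessian of f at 0 is [[8, 20], [20, 50]] with rank 1, so corank 1. A Groebner basis of the Jacobian ideal J(f) in C{s,t} is {t^2, s + 5*t/2}; counting standard monomials gives mu = 2. Corank 1: A-series; mu = 2 gives A_2.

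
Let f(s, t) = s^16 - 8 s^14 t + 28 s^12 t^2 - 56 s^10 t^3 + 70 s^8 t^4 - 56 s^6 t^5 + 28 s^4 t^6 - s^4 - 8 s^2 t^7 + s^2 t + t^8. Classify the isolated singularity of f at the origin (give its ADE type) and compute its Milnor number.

The Hessian of f at 0 has rank 0. Corank 2; j^3 = s^2*t has shape L^2 M (L != M), so D-series; mu = 9 gives D_9.

Type D_{9}, Milnor number mu = 9.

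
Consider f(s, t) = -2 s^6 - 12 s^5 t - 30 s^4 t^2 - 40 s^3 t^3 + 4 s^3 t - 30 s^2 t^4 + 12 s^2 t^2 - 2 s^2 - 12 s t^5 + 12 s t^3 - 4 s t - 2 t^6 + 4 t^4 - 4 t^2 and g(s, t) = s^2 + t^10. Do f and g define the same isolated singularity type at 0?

No.

The Hessian of f at 0 is [[-4, -4], [-4, -8]] with rank 2, so corank 0. A Groebner basis of the Jacobian ideal J(f) in C{s,t} is {s, t}; counting standard monomials gives mu = 1. Corank 0: nondegenerate Morse point, so A_1. The Hessian of g at 0 is [[2, 0], [0, 0]] with rank 1, so corank 1. A Groebner basis of the Jacobian ideal J(g) in C{s,t} is {t^9, s}; counting standard monomials gives mu = 9. Corank 1: A-series; mu = 9 gives A_9. f is A_1 but g is A_9, hence not right-equivalent.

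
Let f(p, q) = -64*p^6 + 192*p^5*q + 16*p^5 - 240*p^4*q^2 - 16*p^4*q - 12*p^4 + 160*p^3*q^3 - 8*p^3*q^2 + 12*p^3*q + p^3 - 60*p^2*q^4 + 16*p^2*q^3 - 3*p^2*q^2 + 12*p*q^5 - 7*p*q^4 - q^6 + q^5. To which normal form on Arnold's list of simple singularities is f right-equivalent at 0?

The Hessian of f at 0 is [[0, 0], [0, 0]] with rank 0, so corank 2. A Groebner basis of the Jacobian ideal J(f) in C{p,q} is {p^2/16 + p*q^3 - p*q^2/8, p^2/2 - p*q^2 + q^4, p^3, p^2*q + p^2/8 - p*q^2/4}; counting standard monomials gives mu = 8. Corank 2; j^3 = p^3 is a perfect cube, so E-series; the 5-jet and mu = 8 give E_8.

E_{8}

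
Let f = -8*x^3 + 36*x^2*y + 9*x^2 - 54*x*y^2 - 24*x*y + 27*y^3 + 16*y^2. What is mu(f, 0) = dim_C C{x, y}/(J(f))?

2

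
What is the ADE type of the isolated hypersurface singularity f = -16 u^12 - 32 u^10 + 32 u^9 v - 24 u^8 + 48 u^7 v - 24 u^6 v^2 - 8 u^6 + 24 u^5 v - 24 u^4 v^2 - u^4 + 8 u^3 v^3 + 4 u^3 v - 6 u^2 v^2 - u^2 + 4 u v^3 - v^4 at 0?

A_{3}

The Hessian of f at 0 has rank 1. Corank 1: A-series; mu = 3 gives A_3.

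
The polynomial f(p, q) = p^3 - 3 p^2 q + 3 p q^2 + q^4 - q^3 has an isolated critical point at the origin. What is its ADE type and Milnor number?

Type E_{6}, Milnor number mu = 6.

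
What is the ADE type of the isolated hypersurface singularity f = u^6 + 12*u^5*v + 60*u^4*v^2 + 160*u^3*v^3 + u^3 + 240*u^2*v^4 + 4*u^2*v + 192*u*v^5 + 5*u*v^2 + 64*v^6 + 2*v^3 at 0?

The Hessian of f at 0 is [[0, 0], [0, 0]] with rank 0, so corank 2. A Groebner basis of the Jacobian ideal J(f) in C{u,v} is {-u*v/6 + v^5 - v^2/6, u*v^2 + v^3, u^2 + 3*u*v + 2*v^2}; counting standard monomials gives mu = 7. Corank 2; j^3 = (u + v)^2*(u + 2*v) has shape L^2 M (L != M), so D-series; mu = 7 gives D_7.

D7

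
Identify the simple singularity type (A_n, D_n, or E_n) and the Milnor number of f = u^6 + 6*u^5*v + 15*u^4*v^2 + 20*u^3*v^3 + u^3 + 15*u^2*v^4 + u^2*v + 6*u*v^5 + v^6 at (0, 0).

Type D_7, Milnor number mu = 7.

The Hessian of f at 0 has rank 0. Corank 2; j^3 = u^2*(u + v) has shape L^2 M (L != M), so D-series; mu = 7 gives D_7.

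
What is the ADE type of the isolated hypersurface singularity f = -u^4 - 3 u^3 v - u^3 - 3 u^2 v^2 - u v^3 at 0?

E_{7}

The Hessian of f at 0 has rank 0. Corank 2; j^3 = -u^3 is a perfect cube, so E-series; the 4-jet and mu = 7 give E_7.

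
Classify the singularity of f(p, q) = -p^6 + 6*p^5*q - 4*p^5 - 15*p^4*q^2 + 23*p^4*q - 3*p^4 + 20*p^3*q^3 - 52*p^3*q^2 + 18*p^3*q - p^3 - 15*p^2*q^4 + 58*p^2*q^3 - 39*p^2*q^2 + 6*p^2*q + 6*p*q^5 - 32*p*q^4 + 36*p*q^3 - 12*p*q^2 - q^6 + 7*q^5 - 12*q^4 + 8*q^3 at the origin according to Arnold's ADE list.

E8

The Hessian of f at 0 has rank 0. Corank 2; j^3 = -(p - 2*q)^3 is a perfect cube, so E-series; the 5-jet and mu = 8 give E_8.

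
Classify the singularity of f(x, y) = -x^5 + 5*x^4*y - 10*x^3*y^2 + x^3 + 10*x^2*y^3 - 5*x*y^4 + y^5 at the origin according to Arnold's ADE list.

The Hessian of f at 0 is [[0, 0], [0, 0]] with rank 0, so corank 2. A Groebner basis of the Jacobian ideal J(f) in C{x,y} is {y^5, x*y^3 - y^4/4, x^2}; counting standard monomials gives mu = 8. Corank 2; j^3 = x^3 is a perfect cube, so E-series; the 5-jet and mu = 8 give E_8.

E_8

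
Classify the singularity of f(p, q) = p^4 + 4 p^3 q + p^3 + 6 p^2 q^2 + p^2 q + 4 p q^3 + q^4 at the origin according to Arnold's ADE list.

The Hessian of f at 0 has rank 0. Corank 2; j^3 = p^2*(p + q) has shape L^2 M (L != M), so D-series; mu = 5 gives D_5.

D_{5}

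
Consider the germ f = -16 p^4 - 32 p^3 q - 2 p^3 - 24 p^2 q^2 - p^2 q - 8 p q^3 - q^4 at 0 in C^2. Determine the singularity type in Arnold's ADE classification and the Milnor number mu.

Type D5, Milnor number mu = 5.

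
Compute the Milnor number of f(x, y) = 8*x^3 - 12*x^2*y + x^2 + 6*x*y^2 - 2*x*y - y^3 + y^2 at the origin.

2

The Hessian of f at 0 has rank 1. Corank 1: A-series; mu = 2 gives A_2.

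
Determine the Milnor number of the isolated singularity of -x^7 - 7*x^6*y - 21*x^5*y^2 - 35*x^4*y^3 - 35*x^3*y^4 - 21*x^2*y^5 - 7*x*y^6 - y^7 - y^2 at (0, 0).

6

The Hessian of f at 0 is [[0, 0], [0, -2]] with rank 1, so corank 1. A Groebner basis of the Jacobian ideal J(f) in C{x,y} is {x^6, y}; counting standard monomials gives mu = 6. Corank 1: A-series; mu = 6 gives A_6.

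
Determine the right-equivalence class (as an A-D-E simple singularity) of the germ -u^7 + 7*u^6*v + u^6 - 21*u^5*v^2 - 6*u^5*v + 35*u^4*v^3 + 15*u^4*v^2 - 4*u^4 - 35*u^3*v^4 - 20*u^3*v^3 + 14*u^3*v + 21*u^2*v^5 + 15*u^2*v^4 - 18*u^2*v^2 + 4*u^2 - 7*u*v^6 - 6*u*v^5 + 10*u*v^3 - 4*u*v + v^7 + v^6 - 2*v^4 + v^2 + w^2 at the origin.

The Hessian of f at 0 has rank 2. Corank 1: A-series; mu = 6 gives A_6.

A_{6}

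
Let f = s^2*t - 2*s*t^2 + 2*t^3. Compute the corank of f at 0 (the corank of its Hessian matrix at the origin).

2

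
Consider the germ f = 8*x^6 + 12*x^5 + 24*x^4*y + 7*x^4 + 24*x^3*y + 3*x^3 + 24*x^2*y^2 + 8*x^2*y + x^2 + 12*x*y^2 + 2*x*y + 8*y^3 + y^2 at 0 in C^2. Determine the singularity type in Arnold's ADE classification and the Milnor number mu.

The Hessian of f at 0 has rank 1. Corank 1: A-series; mu = 2 gives A_2.

Type A2, Milnor number mu = 2.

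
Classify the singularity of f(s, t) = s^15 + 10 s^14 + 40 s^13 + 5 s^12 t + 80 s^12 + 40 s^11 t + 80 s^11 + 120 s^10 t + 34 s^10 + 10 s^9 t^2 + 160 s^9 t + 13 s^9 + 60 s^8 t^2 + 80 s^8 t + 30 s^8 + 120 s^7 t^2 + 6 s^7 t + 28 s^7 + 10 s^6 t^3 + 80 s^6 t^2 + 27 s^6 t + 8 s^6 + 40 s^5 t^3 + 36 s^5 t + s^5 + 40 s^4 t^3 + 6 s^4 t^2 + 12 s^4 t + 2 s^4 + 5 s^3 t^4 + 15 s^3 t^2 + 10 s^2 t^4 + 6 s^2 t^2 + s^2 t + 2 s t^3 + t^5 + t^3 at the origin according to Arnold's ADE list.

The Hessian of f at 0 has rank 0. Corank 2; j^3 = t*(s^2 + t^2) splits into three distinct lines over C (the quadratic factor has nonzero discriminant), so D_4.

D_4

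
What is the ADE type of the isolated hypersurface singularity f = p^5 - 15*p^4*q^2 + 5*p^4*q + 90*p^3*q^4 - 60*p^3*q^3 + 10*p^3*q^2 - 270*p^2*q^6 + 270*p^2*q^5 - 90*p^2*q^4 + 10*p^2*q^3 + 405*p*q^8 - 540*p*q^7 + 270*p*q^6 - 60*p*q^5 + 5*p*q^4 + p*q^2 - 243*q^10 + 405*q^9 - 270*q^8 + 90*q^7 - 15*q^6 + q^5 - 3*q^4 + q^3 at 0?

D6

The Hessian of f at 0 has rank 0. Corank 2; j^3 = q^2*(p + q) has shape L^2 M (L != M), so D-series; mu = 6 gives D_6.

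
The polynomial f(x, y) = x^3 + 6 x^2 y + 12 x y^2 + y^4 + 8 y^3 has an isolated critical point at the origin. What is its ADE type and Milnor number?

Type E6, Milnor number mu = 6.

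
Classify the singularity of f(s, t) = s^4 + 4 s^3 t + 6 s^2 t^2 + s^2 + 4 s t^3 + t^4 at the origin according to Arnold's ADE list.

The Hessian of f at 0 has rank 1. Corank 1: A-series; mu = 3 gives A_3.

A_3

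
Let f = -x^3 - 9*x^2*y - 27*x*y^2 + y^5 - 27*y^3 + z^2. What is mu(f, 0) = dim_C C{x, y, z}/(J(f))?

The Hessian of f at 0 has rank 1. Corank 2; j^3 = -(x + 3*y)^3 is a perfect cube, so E-series; the 5-jet and mu = 8 give E_8.

8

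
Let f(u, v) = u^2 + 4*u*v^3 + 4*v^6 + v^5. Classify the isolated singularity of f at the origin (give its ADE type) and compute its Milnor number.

Type A_{4}, Milnor number mu = 4.

The Hessian of f at 0 has rank 1. Corank 1: A-series; mu = 4 gives A_4.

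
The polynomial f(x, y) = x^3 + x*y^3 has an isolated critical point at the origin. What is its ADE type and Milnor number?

Type E_{7}, Milnor number mu = 7.

The Hessian of f at 0 has rank 0. Corank 2; j^3 = x^3 is a perfect cube, so E-series; the 4-jet and mu = 7 give E_7.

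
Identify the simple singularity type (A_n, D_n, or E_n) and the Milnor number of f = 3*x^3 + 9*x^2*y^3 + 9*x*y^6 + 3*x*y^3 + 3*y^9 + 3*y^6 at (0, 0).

Type E7, Milnor number mu = 7.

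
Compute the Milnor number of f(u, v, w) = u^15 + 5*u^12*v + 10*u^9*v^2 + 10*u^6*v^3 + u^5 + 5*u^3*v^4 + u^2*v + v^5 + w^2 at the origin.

The Hessian of f at 0 is [[0, 0, 0], [0, 0, 0], [0, 0, 2]] with rank 1, so corank 2. A Groebner basis of the Jacobian ideal J(f) in C{u,v,w} is {u^2/5 + v^4, u^3, u*v, w}; counting standard monomials gives mu = 6. Corank 2; j^3 = u^2*v has shape L^2 M (L != M), so D-series; mu = 6 gives D_6.

6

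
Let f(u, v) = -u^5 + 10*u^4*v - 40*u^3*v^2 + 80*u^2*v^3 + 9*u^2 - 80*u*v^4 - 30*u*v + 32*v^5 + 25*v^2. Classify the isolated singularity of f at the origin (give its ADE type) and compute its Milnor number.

Type A4, Milnor number mu = 4.

The Hessian of f at 0 has rank 1. Corank 1: A-series; mu = 4 gives A_4.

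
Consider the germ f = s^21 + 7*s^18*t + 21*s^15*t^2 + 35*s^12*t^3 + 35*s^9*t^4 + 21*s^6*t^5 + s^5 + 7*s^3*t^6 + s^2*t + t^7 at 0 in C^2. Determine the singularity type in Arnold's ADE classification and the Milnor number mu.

Type D_{8}, Milnor number mu = 8.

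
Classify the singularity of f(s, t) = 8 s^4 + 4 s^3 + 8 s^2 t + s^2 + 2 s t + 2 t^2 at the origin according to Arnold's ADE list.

A1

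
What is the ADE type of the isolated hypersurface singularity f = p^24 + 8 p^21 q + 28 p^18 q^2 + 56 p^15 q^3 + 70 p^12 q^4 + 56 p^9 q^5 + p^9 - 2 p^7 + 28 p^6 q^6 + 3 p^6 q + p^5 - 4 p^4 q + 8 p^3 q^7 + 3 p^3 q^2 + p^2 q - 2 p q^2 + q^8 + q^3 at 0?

D_9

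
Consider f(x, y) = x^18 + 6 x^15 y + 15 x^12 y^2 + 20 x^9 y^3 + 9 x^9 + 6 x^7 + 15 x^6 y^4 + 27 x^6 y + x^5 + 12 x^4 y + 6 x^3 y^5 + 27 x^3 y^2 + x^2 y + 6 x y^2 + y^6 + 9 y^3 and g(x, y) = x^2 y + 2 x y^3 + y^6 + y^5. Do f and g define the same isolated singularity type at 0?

Yes.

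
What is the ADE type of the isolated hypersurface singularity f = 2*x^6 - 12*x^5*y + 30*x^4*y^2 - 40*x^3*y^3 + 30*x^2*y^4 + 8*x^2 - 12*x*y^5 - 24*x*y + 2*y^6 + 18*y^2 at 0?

A5

The Hessian of f at 0 has rank 1. Corank 1: A-series; mu = 5 gives A_5.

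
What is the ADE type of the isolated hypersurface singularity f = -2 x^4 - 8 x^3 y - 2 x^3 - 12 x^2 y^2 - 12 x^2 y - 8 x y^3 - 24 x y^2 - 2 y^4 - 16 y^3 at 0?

E_{6}

The Hessian of f at 0 is [[0, 0], [0, 0]] with rank 0, so corank 2. A Groebner basis of the Jacobian ideal J(f) in C{x,y} is {y^4, x*y^2 + 5*y^3/3, x^2 + 4*x*y + 4*y^2}; counting standard monomials gives mu = 6. Corank 2; j^3 = -2*(x + 2*y)^3 is a perfect cube, so E-series; the 4-jet and mu = 6 give E_6.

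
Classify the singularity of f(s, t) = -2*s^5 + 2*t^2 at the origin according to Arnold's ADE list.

The Hessian of f at 0 has rank 1. Corank 1: A-series; mu = 4 gives A_4.

A_{4}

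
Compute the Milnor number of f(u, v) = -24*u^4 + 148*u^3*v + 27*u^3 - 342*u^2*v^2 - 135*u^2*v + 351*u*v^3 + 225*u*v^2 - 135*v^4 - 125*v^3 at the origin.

The Hessian of f at 0 has rank 0. Corank 2; j^3 = (3*u - 5*v)^3 is a perfect cube, so E-series; the 4-jet and mu = 7 give E_7.

7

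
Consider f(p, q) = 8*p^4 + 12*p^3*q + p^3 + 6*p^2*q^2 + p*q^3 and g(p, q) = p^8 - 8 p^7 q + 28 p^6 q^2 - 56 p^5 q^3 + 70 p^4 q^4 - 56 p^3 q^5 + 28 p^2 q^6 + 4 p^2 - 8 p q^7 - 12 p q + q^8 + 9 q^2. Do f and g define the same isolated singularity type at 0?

No.

The Hessian of f at 0 has rank 0. Corank 2; j^3 = p^3 is a perfect cube, so E-series; the 4-jet and mu = 7 give E_7. The Hessian of g at 0 has rank 1. Corank 1: A-series; mu = 7 gives A_7. f is E_7 but g is A_7, hence not right-equivalent.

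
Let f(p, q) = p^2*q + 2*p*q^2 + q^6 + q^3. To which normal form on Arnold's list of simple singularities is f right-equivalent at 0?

D_{7}

The Hessian of f at 0 is [[0, 0], [0, 0]] with rank 0, so corank 2. A Groebner basis of the Jacobian ideal J(f) in C{p,q} is {p^2/6 + q^5 - q^2/6, p^3 + q^3, p*q + q^2}; counting standard monomials gives mu = 7. Corank 2; j^3 = q*(p + q)^2 has shape L^2 M (L != M), so D-series; mu = 7 gives D_7.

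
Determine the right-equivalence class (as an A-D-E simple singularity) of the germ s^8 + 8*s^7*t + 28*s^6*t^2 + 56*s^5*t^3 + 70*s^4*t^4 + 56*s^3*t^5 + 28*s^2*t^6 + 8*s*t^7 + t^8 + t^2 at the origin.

The Hessian of f at 0 has rank 1. Corank 1: A-series; mu = 7 gives A_7.

A_7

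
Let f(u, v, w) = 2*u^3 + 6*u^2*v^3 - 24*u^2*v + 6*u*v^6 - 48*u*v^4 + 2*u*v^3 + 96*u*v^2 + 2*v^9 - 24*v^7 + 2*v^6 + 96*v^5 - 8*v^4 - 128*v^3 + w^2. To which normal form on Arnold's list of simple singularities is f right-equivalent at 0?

E7

The Hessian of f at 0 is [[0, 0, 0], [0, 0, 0], [0, 0, 2]] with rank 1, so corank 2. A Groebner basis of the Jacobian ideal J(f) in C{u,v,w} is {u^3 - 12*u^2*v - 384*u^2 + 3072*u*v - 6144*v^2, 12*u^2 + u*v^2 - 96*u*v + 192*v^2, 3*u^2 - 24*u*v + v^3 + 48*v^2, w}; counting standard monomials gives mu = 7. Corank 2; j^3 = 2*(u - 4*v)^3 is a perfect cube, so E-series; the 4-jet and mu = 7 give E_7.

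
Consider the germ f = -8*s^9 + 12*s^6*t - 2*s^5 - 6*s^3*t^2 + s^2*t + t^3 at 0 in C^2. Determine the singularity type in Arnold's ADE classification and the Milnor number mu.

Type D_{4}, Milnor number mu = 4.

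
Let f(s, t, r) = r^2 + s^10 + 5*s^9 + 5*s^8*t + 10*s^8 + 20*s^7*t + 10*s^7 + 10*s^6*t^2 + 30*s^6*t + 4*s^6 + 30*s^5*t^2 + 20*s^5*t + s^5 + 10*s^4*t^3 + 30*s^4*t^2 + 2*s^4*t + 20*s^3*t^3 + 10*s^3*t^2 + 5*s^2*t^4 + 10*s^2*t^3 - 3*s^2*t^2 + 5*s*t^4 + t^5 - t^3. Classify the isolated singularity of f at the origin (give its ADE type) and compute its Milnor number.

Type E8, Milnor number mu = 8.

The Hessian of f at 0 is [[0, 0, 0], [0, 0, 0], [0, 0, 2]] with rank 1, so corank 2. A Groebner basis of the Jacobian ideal J(f) in C{s,t,r} is {s^4 - 2*s*t^2, s^2*t + s*t^2 + t^2/2, t^3, r}; counting standard monomials gives mu = 8. Corank 2; j^3 = -t^3 is a perfect cube, so E-series; the 5-jet and mu = 8 give E_8.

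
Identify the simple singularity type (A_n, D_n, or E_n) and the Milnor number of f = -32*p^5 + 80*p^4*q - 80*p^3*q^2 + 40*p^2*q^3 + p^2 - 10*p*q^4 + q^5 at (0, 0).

The Hessian of f at 0 is [[2, 0], [0, 0]] with rank 1, so corank 1. A Groebner basis of the Jacobian ideal J(f) in C{p,q} is {q^4, p}; counting standard monomials gives mu = 4. Corank 1: A-series; mu = 4 gives A_4.

Type A_4, Milnor number mu = 4.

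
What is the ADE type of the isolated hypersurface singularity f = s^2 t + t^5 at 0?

D_{6}

The Hessian of f at 0 has rank 0. Corank 2; j^3 = s^2*t has shape L^2 M (L != M), so D-series; mu = 6 gives D_6.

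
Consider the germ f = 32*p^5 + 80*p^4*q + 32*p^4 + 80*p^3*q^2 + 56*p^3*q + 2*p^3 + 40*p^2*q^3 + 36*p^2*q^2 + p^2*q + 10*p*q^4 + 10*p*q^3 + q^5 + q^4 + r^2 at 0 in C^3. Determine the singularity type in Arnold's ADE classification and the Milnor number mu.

The Hessian of f at 0 has rank 1. Corank 2; j^3 = p^2*(2*p + q) has shape L^2 M (L != M), so D-series; mu = 5 gives D_5.

Type D_5, Milnor number mu = 5.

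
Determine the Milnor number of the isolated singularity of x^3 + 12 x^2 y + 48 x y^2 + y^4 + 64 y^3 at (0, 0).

The Hessian of f at 0 has rank 0. Corank 2; j^3 = (x + 4*y)^3 is a perfect cube, so E-series; the 4-jet and mu = 6 give E_6.

6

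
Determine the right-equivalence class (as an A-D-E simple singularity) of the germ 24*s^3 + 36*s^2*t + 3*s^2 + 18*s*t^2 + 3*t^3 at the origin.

A_2

The Hessian of f at 0 is [[6, 0], [0, 0]] with rank 1, so corank 1. A Groebner basis of the Jacobian ideal J(f) in C{s,t} is {t^2, s}; counting standard monomials gives mu = 2. Corank 1: A-series; mu = 2 gives A_2.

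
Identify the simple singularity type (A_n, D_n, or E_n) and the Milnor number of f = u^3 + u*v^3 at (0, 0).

Type E_7, Milnor number mu = 7.

The Hessian of f at 0 is [[0, 0], [0, 0]] with rank 0, so corank 2. A Groebner basis of the Jacobian ideal J(f) in C{u,v} is {u^3, u*v^2, 3*u^2 + v^3}; counting standard monomials gives mu = 7. Corank 2; j^3 = u^3 is a perfect cube, so E-series; the 4-jet and mu = 7 give E_7.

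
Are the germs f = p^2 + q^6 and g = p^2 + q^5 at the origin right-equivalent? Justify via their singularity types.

The Hessian of f at 0 has rank 1. Corank 1: A-series; mu = 5 gives A_5. The Hessian of g at 0 has rank 1. Corank 1: A-series; mu = 4 gives A_4. f is A_5 but g is A_4, hence not right-equivalent.

No.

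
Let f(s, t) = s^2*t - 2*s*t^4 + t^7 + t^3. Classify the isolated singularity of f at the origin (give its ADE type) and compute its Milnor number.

The Hessian of f at 0 has rank 0. Corank 2; j^3 = t*(s^2 + t^2) splits into three distinct lines over C (the quadratic factor has nonzero discriminant), so D_4.

Type D_{4}, Milnor number mu = 4.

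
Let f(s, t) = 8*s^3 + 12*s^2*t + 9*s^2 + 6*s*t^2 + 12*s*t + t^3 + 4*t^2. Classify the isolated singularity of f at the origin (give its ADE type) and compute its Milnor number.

Type A_2, Milnor number mu = 2.

The Hessian of f at 0 has rank 1. Corank 1: A-series; mu = 2 gives A_2.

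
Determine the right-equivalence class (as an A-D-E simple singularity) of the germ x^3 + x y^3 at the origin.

The Hessian of f at 0 has rank 0. Corank 2; j^3 = x^3 is a perfect cube, so E-series; the 4-jet and mu = 7 give E_7.

E7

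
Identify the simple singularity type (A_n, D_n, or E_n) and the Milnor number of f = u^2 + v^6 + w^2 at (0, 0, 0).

The Hessian of f at 0 has rank 2. Corank 1: A-series; mu = 5 gives A_5.

Type A_5, Milnor number mu = 5.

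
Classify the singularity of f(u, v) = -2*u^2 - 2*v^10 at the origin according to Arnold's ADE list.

The Hessian of f at 0 has rank 1. Corank 1: A-series; mu = 9 gives A_9.

A_{9}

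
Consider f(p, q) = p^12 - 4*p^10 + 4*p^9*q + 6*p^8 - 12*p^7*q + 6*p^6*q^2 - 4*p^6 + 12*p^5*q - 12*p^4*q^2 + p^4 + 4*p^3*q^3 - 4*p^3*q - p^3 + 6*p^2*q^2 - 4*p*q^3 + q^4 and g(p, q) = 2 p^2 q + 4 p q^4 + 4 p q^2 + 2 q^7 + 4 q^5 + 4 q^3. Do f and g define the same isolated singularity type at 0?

No.

The Hessian of f at 0 has rank 0. Corank 2; j^3 = -p^3 is a perfect cube, so E-series; the 4-jet and mu = 6 give E_6. The Hessian of g at 0 has rank 0. Corank 2; j^3 = 2*q*(p^2 + 2*p*q + 2*q^2) splits into three distinct lines over C (the quadratic factor has nonzero discriminant), so D_4. f is E_6 but g is D_4, hence not right-equivalent.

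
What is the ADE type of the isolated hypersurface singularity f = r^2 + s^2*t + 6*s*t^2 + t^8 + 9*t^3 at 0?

The Hessian of f at 0 is [[0, 0, 0], [0, 0, 0], [0, 0, 2]] with rank 1, so corank 2. A Groebner basis of the Jacobian ideal J(f) in C{s,t,r} is {s^2/8 + t^7 - 9*t^2/8, s^3 + 27*t^3, s*t + 3*t^2, r}; counting standard monomials gives mu = 9. Corank 2; j^3 = t*(s + 3*t)^2 has shape L^2 M (L != M), so D-series; mu = 9 gives D_9.

D9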